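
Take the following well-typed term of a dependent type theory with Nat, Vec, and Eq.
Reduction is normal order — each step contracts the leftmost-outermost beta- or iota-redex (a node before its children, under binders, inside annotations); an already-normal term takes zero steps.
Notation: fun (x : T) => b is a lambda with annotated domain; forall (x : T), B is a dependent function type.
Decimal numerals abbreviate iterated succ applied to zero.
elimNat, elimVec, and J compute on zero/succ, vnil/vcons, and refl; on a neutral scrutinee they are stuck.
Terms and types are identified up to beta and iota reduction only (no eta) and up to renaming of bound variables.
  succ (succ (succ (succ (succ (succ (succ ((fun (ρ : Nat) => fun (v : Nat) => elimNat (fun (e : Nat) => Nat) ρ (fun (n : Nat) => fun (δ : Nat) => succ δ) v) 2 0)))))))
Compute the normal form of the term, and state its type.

normal form:
  9
type:
  Nat


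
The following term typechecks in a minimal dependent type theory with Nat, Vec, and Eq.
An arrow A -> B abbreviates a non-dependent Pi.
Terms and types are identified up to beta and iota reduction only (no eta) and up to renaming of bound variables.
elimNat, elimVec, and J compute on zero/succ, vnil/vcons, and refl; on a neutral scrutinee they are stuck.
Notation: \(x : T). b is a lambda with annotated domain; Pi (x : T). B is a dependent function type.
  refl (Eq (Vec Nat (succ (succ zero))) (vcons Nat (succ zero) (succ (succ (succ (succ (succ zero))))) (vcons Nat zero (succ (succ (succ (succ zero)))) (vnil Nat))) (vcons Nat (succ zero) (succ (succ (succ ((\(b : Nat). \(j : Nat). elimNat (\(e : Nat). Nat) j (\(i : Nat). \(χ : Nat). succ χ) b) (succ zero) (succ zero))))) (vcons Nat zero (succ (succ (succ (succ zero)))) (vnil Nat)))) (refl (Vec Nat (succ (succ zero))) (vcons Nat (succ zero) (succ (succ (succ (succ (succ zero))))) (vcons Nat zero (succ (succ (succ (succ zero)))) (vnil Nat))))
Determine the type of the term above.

type:
  Eq (Eq (Vec Nat (succ (succ zero))) (vcons Nat (succ zero) (succ (succ (succ (succ (succ zero))))) (vcons Nat zero (succ (succ (succ (succ zero)))) (vnil Nat))) (vcons Nat (succ zero) (succ (succ (succ (succ (succ zero))))) (vcons Nat zero (succ (succ (succ (succ zero)))) (vnil Nat)))) (refl (Vec Nat (succ (succ zero))) (vcons Nat (succ zero) (succ (succ (succ (succ (succ zero))))) (vcons Nat zero (succ (succ (succ (succ zero)))) (vnil Nat)))) (refl (Vec Nat (succ (succ zero))) (vcons Nat (succ zero) (succ (succ (succ (succ (succ zero))))) (vcons Nat zero (succ (succ (succ (succ zero)))) (vnil Nat))))


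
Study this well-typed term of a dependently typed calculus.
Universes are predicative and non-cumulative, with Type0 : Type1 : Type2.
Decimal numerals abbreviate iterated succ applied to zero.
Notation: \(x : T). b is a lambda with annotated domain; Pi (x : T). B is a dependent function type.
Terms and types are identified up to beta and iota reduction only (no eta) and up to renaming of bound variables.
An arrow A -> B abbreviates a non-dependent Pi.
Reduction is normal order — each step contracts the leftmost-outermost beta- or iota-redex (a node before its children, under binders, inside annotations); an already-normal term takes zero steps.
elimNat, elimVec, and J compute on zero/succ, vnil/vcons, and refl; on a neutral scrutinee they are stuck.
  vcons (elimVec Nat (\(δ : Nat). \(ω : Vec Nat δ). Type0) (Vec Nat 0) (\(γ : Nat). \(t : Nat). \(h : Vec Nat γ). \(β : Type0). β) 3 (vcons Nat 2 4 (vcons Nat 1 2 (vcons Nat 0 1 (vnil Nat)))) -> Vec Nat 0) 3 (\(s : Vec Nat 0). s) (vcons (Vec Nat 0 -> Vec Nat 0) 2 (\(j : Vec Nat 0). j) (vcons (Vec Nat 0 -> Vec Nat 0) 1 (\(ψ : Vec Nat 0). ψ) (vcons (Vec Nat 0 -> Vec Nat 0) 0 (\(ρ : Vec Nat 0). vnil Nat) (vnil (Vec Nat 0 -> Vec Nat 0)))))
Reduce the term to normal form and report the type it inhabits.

resulting normal form:
  vcons (Vec Nat 0 -> Vec Nat 0) 3 (\(δ : Vec Nat 0). δ) (vcons (Vec Nat 0 -> Vec Nat 0) 2 (\(ω : Vec Nat 0). ω) (vcons (Vec Nat 0 -> Vec Nat 0) 1 (\(γ : Vec Nat 0). γ) (vcons (Vec Nat 0 -> Vec Nat 0) 0 (\(t : Vec Nat 0). vnil Nat) (vnil (Vec Nat 0 -> Vec Nat 0)))))
inferred type:
  Vec (Vec Nat 0 -> Vec Nat 0) 4


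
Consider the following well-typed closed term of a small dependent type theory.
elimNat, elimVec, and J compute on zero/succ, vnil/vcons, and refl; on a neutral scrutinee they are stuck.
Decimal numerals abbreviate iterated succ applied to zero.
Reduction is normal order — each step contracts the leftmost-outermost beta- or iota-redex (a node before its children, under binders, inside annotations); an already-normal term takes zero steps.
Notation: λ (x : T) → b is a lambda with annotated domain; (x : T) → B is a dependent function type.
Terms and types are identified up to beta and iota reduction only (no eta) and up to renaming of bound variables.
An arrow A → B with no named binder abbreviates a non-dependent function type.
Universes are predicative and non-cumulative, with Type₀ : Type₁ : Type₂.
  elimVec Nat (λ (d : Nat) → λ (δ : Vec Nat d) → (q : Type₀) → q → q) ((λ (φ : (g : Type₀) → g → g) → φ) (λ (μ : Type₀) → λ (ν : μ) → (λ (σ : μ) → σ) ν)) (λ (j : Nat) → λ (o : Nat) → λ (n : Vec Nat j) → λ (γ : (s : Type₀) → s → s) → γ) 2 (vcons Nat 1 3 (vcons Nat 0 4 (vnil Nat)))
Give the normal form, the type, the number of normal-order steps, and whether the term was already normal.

resulting normal form:
  λ (d : Type₀) → λ (δ : d) → δ
type:
  (d : Type₀) → d → d
reduction steps (normal order): 13
term was already normal: no
first redex: an elimVec iota-redex


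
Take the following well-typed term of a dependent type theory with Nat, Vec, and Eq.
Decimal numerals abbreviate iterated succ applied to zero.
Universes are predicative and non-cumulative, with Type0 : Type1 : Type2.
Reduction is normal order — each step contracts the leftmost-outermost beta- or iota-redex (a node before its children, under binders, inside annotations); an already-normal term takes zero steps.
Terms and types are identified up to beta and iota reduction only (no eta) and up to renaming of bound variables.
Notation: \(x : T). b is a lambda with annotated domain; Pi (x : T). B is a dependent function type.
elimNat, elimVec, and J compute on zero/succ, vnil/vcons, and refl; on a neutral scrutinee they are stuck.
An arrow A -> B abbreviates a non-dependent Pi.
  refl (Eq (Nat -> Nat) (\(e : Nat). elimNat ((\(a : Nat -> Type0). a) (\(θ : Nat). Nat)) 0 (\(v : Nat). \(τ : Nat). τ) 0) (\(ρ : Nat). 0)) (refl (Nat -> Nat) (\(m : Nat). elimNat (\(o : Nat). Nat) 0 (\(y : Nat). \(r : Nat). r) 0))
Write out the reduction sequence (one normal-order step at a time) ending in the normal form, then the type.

normal-order reduction:
  refl (Eq (Nat -> Nat) (\(e : Nat). elimNat ((\(a : Nat -> Type0). a) (\(θ : Nat). Nat)) 0 (\(v : Nat). \(τ : Nat). τ) 0) (\(ρ : Nat). 0)) (refl (Nat -> Nat) (\(m : Nat). elimNat (\(o : Nat). Nat) 0 (\(y : Nat). \(r : Nat). r) 0))
  ~> refl (Eq (Nat -> Nat) (\(e : Nat). 0) (\(a : Nat). 0)) (refl (Nat -> Nat) (\(θ : Nat). elimNat (\(v : Nat). Nat) 0 (\(τ : Nat). \(ρ : Nat). ρ) 0))
  ~> refl (Eq (Nat -> Nat) (\(e : Nat). 0) (\(a : Nat). 0)) (refl (Nat -> Nat) (\(θ : Nat). 0))
the term's type:
  Eq (Eq (Nat -> Nat) (\(e : Nat). 0) (\(a : Nat). 0)) (refl (Nat -> Nat) (\(θ : Nat). 0)) (refl (Nat -> Nat) (\(v : Nat). 0))


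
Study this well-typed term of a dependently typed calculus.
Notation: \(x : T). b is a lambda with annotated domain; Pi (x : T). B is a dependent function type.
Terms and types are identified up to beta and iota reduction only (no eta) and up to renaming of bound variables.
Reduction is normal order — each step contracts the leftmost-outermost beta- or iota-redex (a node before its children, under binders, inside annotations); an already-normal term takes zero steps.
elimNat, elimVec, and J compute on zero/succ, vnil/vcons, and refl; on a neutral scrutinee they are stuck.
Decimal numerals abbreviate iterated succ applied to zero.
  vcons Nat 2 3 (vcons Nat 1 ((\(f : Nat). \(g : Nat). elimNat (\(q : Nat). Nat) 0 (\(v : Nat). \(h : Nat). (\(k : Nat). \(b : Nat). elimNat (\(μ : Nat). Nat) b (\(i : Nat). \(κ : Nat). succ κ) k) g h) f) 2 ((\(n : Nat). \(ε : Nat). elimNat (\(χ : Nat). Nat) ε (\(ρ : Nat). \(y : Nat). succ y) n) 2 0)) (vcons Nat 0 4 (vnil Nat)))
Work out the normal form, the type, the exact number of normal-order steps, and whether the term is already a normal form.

reduced normal form:
  vcons Nat 2 3 (vcons Nat 1 4 (vcons Nat 0 4 (vnil Nat)))
the term's type:
  Vec Nat 3
normal-order step count: 45
already normal: no
first redex: a beta-redex


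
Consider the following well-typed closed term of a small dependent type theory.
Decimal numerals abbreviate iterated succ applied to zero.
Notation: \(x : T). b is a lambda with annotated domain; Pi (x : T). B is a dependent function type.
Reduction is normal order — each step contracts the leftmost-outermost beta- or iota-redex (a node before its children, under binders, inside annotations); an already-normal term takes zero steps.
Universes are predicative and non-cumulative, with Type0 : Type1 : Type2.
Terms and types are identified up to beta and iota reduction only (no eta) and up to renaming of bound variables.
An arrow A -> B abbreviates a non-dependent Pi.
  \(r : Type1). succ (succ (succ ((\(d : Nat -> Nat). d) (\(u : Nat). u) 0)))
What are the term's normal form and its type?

resulting normal form:
  \(r : Type1). 3
inferred type:
  Type1 -> Nat


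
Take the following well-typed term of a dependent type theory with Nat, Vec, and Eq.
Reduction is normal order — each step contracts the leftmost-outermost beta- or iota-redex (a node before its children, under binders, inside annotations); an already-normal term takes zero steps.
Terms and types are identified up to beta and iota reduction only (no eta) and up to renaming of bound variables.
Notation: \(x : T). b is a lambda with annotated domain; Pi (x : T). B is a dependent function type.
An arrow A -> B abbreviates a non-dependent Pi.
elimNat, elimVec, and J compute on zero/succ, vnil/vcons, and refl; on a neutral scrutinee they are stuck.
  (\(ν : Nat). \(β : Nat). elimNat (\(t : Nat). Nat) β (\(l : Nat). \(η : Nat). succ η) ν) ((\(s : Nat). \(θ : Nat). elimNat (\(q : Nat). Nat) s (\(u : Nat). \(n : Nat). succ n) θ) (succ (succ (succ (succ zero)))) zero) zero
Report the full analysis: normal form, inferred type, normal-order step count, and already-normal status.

normal form:
  succ (succ (succ (succ zero)))
inferred type:
  Nat
steps to reach normal form (normal order): 18
term was already normal: no
first contracted redex: a beta-redex


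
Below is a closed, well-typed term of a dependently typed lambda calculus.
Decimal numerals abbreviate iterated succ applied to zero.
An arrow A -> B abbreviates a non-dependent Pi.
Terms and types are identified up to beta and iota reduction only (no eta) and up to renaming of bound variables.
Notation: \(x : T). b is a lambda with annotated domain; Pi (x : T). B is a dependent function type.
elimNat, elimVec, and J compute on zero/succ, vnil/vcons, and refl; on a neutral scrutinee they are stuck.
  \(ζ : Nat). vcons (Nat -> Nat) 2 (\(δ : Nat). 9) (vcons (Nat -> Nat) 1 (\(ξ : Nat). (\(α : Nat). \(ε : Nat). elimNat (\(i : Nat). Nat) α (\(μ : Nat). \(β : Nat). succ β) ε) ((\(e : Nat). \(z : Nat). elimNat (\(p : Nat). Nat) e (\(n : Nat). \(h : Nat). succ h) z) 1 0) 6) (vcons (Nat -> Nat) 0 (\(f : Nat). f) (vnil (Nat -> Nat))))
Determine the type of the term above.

inferred type:
  Nat -> Vec (Nat -> Nat) 3


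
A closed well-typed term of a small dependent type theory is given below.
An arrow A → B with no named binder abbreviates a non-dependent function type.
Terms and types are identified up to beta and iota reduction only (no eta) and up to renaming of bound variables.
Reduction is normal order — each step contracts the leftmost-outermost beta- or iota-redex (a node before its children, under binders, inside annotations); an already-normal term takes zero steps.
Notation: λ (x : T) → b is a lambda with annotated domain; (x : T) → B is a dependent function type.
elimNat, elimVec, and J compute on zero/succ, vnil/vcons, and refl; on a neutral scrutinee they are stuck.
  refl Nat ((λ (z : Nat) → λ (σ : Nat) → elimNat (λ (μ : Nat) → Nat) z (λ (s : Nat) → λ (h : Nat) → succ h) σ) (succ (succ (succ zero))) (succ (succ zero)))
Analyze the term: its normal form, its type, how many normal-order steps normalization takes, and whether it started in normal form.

resulting normal form:
  refl Nat (succ (succ (succ (succ (succ zero)))))
type:
  Eq Nat (succ (succ (succ (succ (succ zero))))) (succ (succ (succ (succ (succ zero)))))
steps to reach normal form (normal order): 9
already normal: no
first redex: a beta-redex


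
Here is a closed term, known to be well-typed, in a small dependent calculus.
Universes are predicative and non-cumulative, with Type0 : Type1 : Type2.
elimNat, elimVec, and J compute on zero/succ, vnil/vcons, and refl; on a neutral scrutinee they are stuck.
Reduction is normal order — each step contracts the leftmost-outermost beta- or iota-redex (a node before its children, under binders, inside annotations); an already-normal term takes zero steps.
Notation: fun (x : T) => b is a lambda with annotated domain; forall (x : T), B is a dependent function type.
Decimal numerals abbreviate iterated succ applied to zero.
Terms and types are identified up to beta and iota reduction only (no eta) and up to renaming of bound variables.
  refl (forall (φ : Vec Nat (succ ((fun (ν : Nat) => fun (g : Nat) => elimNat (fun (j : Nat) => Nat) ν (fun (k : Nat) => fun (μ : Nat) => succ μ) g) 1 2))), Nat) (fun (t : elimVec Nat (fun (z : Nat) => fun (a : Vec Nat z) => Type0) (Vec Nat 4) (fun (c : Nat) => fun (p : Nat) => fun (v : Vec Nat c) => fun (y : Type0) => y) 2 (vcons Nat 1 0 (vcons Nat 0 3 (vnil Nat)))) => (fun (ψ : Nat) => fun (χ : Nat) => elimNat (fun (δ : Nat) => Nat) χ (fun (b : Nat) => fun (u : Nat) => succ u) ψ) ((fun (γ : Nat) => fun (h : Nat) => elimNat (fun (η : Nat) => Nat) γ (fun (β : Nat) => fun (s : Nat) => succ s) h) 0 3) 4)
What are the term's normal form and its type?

reduced normal form:
  refl (forall (φ : Vec Nat 4), Nat) (fun (ν : Vec Nat 4) => 7)
the term's type:
  Eq (forall (φ : Vec Nat 4), Nat) (fun (ν : Vec Nat 4) => 7) (fun (g : Vec Nat 4) => 7)
observation: reduction starts at a beta-redex, and 44 normal-order steps reach the normal form.


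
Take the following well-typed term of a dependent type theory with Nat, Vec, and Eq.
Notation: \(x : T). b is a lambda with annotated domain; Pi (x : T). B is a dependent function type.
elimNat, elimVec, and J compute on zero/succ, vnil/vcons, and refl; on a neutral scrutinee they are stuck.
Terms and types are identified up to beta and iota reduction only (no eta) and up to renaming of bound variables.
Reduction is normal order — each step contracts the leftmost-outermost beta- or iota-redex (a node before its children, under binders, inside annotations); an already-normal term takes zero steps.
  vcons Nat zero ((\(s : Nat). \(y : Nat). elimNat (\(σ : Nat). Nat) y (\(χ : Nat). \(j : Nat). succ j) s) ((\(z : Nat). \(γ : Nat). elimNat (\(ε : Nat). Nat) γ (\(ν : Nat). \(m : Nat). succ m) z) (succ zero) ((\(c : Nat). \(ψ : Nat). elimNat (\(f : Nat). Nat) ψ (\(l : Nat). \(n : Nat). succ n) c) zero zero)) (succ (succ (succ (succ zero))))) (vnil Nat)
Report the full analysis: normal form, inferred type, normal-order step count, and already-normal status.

resulting normal form:
  vcons Nat zero (succ (succ (succ (succ (succ zero))))) (vnil Nat)
the term's type:
  Vec Nat (succ zero)
reduction steps (normal order): 15
already normal: no
first contracted redex: a beta-redex


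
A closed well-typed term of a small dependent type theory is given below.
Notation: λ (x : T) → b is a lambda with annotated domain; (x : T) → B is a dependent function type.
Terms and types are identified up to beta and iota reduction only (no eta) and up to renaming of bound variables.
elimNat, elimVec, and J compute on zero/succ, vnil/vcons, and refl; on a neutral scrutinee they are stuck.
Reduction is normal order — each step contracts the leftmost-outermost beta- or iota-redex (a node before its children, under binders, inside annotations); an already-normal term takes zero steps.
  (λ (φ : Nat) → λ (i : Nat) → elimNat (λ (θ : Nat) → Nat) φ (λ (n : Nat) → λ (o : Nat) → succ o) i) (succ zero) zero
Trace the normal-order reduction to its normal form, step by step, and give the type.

reduction (normal order):
  (λ (φ : Nat) → λ (i : Nat) → elimNat (λ (θ : Nat) → Nat) φ (λ (n : Nat) → λ (o : Nat) → succ o) i) (succ zero) zero
  ~> (λ (φ : Nat) → elimNat (λ (i : Nat) → Nat) (succ zero) (λ (θ : Nat) → λ (n : Nat) → succ n) φ) zero
  ~> elimNat (λ (φ : Nat) → Nat) (succ zero) (λ (i : Nat) → λ (θ : Nat) → succ θ) zero
  ~> succ zero
the term's type:
  Nat


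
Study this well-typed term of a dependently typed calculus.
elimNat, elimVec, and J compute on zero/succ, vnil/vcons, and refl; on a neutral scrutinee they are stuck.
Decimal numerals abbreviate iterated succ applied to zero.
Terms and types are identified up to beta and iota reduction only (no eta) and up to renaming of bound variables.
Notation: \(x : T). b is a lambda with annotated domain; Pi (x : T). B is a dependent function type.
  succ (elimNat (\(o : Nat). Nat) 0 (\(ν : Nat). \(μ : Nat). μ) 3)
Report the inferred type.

inferred type:
  Nat


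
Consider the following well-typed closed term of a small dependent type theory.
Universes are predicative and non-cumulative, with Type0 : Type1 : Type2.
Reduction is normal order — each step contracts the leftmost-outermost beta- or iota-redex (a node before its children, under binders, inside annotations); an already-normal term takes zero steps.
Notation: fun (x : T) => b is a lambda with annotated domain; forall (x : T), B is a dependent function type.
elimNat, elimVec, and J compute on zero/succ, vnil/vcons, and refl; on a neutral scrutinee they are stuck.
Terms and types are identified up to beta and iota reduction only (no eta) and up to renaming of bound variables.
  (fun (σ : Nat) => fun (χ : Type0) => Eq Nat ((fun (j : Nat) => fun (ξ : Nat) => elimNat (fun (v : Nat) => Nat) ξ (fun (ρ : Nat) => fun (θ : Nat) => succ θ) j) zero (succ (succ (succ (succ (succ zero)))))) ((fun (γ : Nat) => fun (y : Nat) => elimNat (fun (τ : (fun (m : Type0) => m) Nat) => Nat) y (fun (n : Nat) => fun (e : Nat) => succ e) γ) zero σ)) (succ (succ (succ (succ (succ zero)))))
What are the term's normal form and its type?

resulting normal form:
  fun (σ : Type0) => Eq Nat (succ (succ (succ (succ (succ zero))))) (succ (succ (succ (succ (succ zero)))))
the term's type:
  forall (σ : Type0), Type0
observation: the leftmost-outermost redex is a beta-redex, and normalization takes 7 steps.


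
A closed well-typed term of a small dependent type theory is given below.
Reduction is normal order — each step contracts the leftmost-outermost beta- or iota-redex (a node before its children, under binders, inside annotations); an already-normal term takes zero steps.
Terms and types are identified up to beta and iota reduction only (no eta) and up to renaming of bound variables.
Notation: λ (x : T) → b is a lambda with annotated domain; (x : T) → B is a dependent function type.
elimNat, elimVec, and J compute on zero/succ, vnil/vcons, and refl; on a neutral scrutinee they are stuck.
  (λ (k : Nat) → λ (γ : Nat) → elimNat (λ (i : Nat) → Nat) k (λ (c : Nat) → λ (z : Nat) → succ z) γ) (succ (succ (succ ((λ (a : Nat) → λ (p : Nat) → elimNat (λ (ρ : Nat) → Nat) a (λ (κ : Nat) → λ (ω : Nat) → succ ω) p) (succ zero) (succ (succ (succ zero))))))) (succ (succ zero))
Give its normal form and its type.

resulting normal form:
  succ (succ (succ (succ (succ (succ (succ (succ (succ zero))))))))
the term's type:
  Nat
observation: 21 normal-order steps separate the term from its normal form.


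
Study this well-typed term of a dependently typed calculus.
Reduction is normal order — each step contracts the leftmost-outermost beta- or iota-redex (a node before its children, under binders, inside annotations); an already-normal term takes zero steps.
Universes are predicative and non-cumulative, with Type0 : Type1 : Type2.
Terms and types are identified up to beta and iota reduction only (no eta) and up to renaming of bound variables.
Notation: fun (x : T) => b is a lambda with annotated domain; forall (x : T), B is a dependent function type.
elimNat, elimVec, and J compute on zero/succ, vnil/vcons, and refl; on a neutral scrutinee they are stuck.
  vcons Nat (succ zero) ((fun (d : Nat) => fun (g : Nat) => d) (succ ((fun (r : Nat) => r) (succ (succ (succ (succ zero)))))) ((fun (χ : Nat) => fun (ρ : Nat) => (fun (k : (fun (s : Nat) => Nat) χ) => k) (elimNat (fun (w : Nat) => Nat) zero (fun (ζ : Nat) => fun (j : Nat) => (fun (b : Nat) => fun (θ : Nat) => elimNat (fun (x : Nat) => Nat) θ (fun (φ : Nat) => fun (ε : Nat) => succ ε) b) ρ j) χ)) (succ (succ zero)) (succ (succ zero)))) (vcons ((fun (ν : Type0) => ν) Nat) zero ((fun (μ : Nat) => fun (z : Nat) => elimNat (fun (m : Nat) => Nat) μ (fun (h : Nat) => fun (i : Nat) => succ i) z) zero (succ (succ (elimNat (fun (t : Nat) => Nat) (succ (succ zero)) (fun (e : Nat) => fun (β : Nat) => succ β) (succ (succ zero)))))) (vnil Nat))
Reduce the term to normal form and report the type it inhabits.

resulting normal form:
  vcons Nat (succ zero) (succ (succ (succ (succ (succ zero))))) (vcons Nat zero (succ (succ (succ (succ (succ (succ zero)))))) (vnil Nat))
the term's type:
  Vec Nat (succ (succ zero))


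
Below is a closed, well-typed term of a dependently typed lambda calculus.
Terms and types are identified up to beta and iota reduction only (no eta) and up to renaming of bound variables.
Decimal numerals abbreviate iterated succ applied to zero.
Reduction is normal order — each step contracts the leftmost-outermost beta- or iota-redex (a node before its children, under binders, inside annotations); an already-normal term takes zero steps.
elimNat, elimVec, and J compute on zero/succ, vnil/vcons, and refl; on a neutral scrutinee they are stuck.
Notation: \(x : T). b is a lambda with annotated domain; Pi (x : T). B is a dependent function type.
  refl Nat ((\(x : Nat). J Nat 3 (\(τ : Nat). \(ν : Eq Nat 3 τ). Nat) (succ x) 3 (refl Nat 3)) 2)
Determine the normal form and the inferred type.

reduced normal form:
  refl Nat 3
the term's type:
  Eq Nat 3 3
observation: the first redex contracted is a beta-redex; the normal form is reached in 2 normal-order steps.


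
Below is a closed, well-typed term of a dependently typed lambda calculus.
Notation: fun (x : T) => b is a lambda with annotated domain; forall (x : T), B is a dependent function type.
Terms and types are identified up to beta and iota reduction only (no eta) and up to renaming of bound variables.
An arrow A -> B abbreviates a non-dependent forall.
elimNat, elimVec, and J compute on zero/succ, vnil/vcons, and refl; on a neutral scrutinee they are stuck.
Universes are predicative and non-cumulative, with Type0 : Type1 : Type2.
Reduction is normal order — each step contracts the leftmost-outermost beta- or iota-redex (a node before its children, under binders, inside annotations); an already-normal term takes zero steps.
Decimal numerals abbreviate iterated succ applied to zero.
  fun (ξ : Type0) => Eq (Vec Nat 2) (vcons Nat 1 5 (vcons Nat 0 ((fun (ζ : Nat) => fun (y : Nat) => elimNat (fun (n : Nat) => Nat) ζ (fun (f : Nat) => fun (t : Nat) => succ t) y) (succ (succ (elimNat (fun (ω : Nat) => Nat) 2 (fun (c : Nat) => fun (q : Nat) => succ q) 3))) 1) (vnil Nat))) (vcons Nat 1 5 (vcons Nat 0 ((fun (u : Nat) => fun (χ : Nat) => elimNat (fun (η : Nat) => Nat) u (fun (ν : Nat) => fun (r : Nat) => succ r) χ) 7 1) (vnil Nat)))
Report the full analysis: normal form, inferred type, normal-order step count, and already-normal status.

reduced normal form:
  fun (ξ : Type0) => Eq (Vec Nat 2) (vcons Nat 1 5 (vcons Nat 0 8 (vnil Nat))) (vcons Nat 1 5 (vcons Nat 0 8 (vnil Nat)))
type:
  Type0 -> Type0
steps to reach normal form (normal order): 22
term was already normal: no
first contracted redex: a beta-redex


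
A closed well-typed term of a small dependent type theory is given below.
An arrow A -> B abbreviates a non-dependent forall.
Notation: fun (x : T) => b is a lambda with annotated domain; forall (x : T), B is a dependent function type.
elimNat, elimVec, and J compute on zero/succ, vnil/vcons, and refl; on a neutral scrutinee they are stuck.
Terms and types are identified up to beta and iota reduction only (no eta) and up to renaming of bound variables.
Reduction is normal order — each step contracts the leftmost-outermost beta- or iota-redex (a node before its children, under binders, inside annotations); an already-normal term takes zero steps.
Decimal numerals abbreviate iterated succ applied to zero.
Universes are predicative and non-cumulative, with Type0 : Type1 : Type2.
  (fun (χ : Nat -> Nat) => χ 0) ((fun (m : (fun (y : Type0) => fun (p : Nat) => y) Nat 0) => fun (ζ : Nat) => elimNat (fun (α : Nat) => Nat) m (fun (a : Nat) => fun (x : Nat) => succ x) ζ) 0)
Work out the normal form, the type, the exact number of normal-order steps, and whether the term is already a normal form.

reduced normal form:
  0
inferred type:
  Nat
steps to reach normal form (normal order): 4
started in normal form: no
first contracted redex: a beta-redex


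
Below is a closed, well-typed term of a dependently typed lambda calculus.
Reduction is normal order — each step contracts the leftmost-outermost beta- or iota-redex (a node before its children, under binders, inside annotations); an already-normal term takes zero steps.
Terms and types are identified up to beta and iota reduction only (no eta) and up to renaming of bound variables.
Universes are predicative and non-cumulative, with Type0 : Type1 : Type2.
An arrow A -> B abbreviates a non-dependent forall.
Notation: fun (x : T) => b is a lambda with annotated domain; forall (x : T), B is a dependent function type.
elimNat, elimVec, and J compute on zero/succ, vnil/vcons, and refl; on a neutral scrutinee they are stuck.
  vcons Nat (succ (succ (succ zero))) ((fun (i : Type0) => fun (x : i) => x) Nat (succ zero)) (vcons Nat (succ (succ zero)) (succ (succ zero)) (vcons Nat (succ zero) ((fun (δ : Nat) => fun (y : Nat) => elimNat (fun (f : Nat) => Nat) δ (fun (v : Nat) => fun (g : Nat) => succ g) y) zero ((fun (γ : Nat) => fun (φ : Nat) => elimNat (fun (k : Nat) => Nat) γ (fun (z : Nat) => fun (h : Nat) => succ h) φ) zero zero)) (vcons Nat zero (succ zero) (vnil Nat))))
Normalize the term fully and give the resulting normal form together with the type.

reduced normal form:
  vcons Nat (succ (succ (succ zero))) (succ zero) (vcons Nat (succ (succ zero)) (succ (succ zero)) (vcons Nat (succ zero) zero (vcons Nat zero (succ zero) (vnil Nat))))
the term's type:
  Vec Nat (succ (succ (succ (succ zero))))
observation: the leftmost-outermost redex is a beta-redex, and normalization takes 8 steps.


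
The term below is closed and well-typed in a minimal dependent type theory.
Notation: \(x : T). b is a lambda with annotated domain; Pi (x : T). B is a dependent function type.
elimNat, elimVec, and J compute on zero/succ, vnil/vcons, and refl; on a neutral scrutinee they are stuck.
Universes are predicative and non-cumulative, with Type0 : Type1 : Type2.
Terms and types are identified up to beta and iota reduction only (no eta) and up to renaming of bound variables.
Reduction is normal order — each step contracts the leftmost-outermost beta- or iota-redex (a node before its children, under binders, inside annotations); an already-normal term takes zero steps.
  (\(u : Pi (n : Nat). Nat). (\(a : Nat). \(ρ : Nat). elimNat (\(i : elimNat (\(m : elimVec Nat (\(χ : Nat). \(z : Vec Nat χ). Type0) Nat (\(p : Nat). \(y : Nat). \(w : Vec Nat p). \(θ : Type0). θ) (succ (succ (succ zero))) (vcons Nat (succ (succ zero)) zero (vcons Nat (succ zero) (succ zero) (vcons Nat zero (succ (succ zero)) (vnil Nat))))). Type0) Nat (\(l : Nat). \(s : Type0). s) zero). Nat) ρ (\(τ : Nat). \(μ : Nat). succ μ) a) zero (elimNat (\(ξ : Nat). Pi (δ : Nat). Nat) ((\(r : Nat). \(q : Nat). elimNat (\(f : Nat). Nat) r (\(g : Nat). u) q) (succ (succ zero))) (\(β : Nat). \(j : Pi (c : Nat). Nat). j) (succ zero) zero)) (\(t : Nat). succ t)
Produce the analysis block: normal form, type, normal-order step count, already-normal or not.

reduced normal form:
  succ (succ zero)
the term's type:
  Nat
normal-order step count: 11
already normal: no
first redex: a beta-redex


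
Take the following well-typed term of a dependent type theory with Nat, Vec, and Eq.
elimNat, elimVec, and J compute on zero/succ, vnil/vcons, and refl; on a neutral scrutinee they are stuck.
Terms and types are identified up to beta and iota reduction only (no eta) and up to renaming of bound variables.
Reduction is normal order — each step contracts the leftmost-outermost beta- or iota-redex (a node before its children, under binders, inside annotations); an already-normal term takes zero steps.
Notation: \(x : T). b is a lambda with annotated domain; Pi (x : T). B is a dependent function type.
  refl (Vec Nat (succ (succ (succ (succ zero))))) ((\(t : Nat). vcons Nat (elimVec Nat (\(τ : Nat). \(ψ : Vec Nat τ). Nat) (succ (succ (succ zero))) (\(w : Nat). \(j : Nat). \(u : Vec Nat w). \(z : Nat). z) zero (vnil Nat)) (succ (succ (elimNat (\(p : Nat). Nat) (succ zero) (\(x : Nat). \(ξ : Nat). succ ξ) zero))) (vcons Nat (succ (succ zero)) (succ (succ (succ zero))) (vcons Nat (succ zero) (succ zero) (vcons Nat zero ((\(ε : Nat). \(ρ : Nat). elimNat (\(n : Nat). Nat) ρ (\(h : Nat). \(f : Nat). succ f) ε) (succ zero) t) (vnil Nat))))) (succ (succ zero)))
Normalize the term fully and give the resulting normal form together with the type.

resulting normal form:
  refl (Vec Nat (succ (succ (succ (succ zero))))) (vcons Nat (succ (succ (succ zero))) (succ (succ (succ zero))) (vcons Nat (succ (succ zero)) (succ (succ (succ zero))) (vcons Nat (succ zero) (succ zero) (vcons Nat zero (succ (succ (succ zero))) (vnil Nat)))))
type:
  Eq (Vec Nat (succ (succ (succ (succ zero))))) (vcons Nat (succ (succ (succ zero))) (succ (succ (succ zero))) (vcons Nat (succ (succ zero)) (succ (succ (succ zero))) (vcons Nat (succ zero) (succ zero) (vcons Nat zero (succ (succ (succ zero))) (vnil Nat))))) (vcons Nat (succ (succ (succ zero))) (succ (succ (succ zero))) (vcons Nat (succ (succ zero)) (succ (succ (succ zero))) (vcons Nat (succ zero) (succ zero) (vcons Nat zero (succ (succ (succ zero))) (vnil Nat)))))
observation: the first redex contracted is a beta-redex; the normal form is reached in 9 normal-order steps.


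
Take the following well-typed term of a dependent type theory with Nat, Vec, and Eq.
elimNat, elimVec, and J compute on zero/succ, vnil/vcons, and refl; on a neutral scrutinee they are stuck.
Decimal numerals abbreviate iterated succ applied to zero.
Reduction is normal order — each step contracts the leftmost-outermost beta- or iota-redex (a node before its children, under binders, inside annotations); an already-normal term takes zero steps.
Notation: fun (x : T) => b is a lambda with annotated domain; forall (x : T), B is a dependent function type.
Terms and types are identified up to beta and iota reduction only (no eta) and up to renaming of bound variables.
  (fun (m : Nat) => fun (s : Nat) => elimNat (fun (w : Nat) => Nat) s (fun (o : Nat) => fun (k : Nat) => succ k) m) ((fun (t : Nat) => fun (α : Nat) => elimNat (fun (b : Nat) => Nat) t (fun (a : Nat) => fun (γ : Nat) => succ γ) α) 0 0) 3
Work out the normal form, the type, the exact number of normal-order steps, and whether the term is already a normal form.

reduced normal form:
  3
type:
  Nat
reduction steps (normal order): 6
started in normal form: no
first contracted redex: a beta-redex


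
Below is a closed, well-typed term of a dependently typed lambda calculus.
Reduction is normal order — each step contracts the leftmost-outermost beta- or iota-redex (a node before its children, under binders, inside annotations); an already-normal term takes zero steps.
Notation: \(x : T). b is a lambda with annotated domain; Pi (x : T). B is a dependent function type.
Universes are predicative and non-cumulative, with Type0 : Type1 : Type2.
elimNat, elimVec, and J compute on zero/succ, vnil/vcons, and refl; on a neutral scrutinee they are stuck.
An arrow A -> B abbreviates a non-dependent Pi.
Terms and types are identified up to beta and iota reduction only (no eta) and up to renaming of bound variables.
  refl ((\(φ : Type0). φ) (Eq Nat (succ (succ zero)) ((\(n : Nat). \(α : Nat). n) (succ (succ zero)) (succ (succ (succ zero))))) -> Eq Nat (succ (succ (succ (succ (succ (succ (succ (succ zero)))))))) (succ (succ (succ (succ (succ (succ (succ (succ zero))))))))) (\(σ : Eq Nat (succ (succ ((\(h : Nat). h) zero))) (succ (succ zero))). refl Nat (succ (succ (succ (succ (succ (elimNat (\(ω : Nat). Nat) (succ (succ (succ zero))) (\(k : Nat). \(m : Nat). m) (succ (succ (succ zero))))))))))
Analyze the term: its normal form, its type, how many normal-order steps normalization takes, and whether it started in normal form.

resulting normal form:
  refl (Eq Nat (succ (succ zero)) (succ (succ zero)) -> Eq Nat (succ (succ (succ (succ (succ (succ (succ (succ zero)))))))) (succ (succ (succ (succ (succ (succ (succ (succ zero))))))))) (\(φ : Eq Nat (succ (succ zero)) (succ (succ zero))). refl Nat (succ (succ (succ (succ (succ (succ (succ (succ zero)))))))))
type:
  Eq (Eq Nat (succ (succ zero)) (succ (succ zero)) -> Eq Nat (succ (succ (succ (succ (succ (succ (succ (succ zero)))))))) (succ (succ (succ (succ (succ (succ (succ (succ zero))))))))) (\(φ : Eq Nat (succ (succ zero)) (succ (succ zero))). refl Nat (succ (succ (succ (succ (succ (succ (succ (succ zero))))))))) (\(n : Eq Nat (succ (succ zero)) (succ (succ zero))). refl Nat (succ (succ (succ (succ (succ (succ (succ (succ zero)))))))))
steps to reach normal form (normal order): 14
started in normal form: no
first contracted redex: a beta-redex


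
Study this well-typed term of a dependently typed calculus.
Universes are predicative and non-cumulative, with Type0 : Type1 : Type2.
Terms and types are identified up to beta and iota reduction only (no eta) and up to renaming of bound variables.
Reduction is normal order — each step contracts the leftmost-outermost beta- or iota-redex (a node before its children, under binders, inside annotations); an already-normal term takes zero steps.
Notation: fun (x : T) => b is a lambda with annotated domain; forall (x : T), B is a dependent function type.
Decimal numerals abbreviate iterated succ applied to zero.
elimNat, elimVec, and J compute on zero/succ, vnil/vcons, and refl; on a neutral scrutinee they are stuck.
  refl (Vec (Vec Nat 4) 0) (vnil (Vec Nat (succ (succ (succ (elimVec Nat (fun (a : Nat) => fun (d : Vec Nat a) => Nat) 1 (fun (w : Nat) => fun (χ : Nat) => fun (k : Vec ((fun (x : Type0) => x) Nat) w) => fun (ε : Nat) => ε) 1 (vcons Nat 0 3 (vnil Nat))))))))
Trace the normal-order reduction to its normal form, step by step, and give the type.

normal-order reduction:
  refl (Vec (Vec Nat 4) 0) (vnil (Vec Nat (succ (succ (succ (elimVec Nat (fun (a : Nat) => fun (d : Vec Nat a) => Nat) 1 (fun (w : Nat) => fun (χ : Nat) => fun (k : Vec ((fun (x : Type0) => x) Nat) w) => fun (ε : Nat) => ε) 1 (vcons Nat 0 3 (vnil Nat))))))))
  ~> refl (Vec (Vec Nat 4) 0) (vnil (Vec Nat (succ (succ (succ ((fun (a : Nat) => fun (d : Nat) => fun (w : Vec ((fun (χ : Type0) => χ) Nat) a) => fun (k : Nat) => k) 0 3 (vnil Nat) (elimVec Nat (fun (x : Nat) => fun (ε : Vec Nat x) => Nat) 1 (fun (ω : Nat) => fun (v : Nat) => fun (q : Vec ((fun (i : Type0) => i) Nat) ω) => fun (μ : Nat) => μ) 0 (vnil Nat))))))))
  ~> refl (Vec (Vec Nat 4) 0) (vnil (Vec Nat (succ (succ (succ ((fun (a : Nat) => fun (d : Vec ((fun (w : Type0) => w) Nat) 0) => fun (χ : Nat) => χ) 3 (vnil Nat) (elimVec Nat (fun (k : Nat) => fun (x : Vec Nat k) => Nat) 1 (fun (ε : Nat) => fun (ω : Nat) => fun (v : Vec ((fun (q : Type0) => q) Nat) ε) => fun (i : Nat) => i) 0 (vnil Nat))))))))
  ~> refl (Vec (Vec Nat 4) 0) (vnil (Vec Nat (succ (succ (succ ((fun (a : Vec ((fun (d : Type0) => d) Nat) 0) => fun (w : Nat) => w) (vnil Nat) (elimVec Nat (fun (χ : Nat) => fun (k : Vec Nat χ) => Nat) 1 (fun (x : Nat) => fun (ε : Nat) => fun (ω : Vec ((fun (v : Type0) => v) Nat) x) => fun (q : Nat) => q) 0 (vnil Nat))))))))
  ~> refl (Vec (Vec Nat 4) 0) (vnil (Vec Nat (succ (succ (succ ((fun (a : Nat) => a) (elimVec Nat (fun (d : Nat) => fun (w : Vec Nat d) => Nat) 1 (fun (χ : Nat) => fun (k : Nat) => fun (x : Vec ((fun (ε : Type0) => ε) Nat) χ) => fun (ω : Nat) => ω) 0 (vnil Nat))))))))
  ~> refl (Vec (Vec Nat 4) 0) (vnil (Vec Nat (succ (succ (succ (elimVec Nat (fun (a : Nat) => fun (d : Vec Nat a) => Nat) 1 (fun (w : Nat) => fun (χ : Nat) => fun (k : Vec ((fun (x : Type0) => x) Nat) w) => fun (ε : Nat) => ε) 0 (vnil Nat)))))))
  ~> refl (Vec (Vec Nat 4) 0) (vnil (Vec Nat 4))
type:
  Eq (Vec (Vec Nat 4) 0) (vnil (Vec Nat 4)) (vnil (Vec Nat 4))


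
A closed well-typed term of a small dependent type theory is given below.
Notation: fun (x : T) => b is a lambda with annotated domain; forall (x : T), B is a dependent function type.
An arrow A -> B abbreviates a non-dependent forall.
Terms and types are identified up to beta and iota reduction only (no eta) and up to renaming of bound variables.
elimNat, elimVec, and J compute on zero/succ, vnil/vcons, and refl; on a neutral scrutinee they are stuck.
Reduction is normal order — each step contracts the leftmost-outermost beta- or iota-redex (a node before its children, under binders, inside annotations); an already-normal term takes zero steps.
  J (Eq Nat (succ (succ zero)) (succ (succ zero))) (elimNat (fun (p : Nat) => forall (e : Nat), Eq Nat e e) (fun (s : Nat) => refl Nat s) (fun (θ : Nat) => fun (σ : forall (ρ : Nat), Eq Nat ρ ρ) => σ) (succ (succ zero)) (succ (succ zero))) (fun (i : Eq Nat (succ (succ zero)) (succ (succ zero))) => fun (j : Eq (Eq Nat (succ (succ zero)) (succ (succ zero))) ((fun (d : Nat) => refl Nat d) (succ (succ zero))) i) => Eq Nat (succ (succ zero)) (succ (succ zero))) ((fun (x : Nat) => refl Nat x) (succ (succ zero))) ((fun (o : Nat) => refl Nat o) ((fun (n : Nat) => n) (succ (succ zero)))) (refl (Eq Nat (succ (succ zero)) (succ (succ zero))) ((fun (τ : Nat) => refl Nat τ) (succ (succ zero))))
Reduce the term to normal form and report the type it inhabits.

normal form:
  refl Nat (succ (succ zero))
inferred type:
  Eq Nat (succ (succ zero)) (succ (succ zero))


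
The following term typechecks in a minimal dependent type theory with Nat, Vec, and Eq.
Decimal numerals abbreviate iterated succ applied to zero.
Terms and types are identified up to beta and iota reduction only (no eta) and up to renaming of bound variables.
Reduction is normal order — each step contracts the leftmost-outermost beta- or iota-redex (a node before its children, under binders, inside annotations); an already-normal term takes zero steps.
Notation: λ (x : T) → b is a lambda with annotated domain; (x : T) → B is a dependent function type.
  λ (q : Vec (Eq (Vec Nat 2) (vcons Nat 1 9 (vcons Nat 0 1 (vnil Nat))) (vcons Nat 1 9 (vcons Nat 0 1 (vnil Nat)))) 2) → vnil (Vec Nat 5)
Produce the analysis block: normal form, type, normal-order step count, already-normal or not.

resulting normal form:
  λ (q : Vec (Eq (Vec Nat 2) (vcons Nat 1 9 (vcons Nat 0 1 (vnil Nat))) (vcons Nat 1 9 (vcons Nat 0 1 (vnil Nat)))) 2) → vnil (Vec Nat 5)
the term's type:
  (q : Vec (Eq (Vec Nat 2) (vcons Nat 1 9 (vcons Nat 0 1 (vnil Nat))) (vcons Nat 1 9 (vcons Nat 0 1 (vnil Nat)))) 2) → Vec (Vec Nat 5) 0
steps to reach normal form (normal order): 0
started in normal form: yes


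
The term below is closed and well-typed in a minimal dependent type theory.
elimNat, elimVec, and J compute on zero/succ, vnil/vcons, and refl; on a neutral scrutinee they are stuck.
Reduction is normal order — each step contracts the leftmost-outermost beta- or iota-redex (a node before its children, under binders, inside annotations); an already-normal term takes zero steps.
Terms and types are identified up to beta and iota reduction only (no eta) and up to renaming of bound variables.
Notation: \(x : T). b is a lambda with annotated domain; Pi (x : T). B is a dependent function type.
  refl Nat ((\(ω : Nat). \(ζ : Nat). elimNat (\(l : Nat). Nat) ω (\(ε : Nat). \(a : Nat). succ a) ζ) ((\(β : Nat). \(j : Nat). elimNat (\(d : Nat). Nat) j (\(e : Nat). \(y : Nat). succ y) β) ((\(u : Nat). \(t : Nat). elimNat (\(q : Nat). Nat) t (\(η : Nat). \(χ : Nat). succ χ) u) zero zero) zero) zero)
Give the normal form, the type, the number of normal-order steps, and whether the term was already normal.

reduced normal form:
  refl Nat zero
the term's type:
  Eq Nat zero zero
reduction steps (normal order): 9
started in normal form: no
first contracted redex: a beta-redex
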